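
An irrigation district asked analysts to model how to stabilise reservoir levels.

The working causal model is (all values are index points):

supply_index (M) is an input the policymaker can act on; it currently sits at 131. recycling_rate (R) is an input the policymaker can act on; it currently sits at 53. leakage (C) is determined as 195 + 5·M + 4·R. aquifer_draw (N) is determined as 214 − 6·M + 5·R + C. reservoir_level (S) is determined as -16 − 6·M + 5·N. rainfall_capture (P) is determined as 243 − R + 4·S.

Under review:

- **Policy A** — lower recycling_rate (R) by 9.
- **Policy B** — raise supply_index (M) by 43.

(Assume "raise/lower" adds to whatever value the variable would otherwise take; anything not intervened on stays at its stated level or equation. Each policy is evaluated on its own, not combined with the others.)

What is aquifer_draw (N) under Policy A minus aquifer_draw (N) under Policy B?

-38

Policy A (R − 9):
  M = 131
  R = 53 − 9 = 44
  C = 195 + 5·131 + 4·44 = 1026
  N = 214 − 6·131 + 5·44 + 1026 = 674
Policy B (M + 43):
  M = 131 + 43 = 174
  R = 53
  C = 195 + 5·174 + 4·53 = 1277
  N = 214 − 6·174 + 5·53 + 1277 = 712
N: 674 − 712 = -38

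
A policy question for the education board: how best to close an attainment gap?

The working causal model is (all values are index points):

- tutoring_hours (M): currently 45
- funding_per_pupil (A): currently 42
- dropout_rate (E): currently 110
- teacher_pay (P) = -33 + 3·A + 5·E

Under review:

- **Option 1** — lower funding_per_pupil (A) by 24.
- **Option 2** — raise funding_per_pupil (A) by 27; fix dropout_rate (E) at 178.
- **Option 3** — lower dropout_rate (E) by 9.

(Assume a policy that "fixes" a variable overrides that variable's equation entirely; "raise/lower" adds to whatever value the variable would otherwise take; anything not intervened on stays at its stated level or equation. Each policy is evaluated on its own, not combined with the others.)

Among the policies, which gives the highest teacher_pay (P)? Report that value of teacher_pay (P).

Option 1 (A − 24):
  A = 42 − 24 = 18
  E = 110
  P = -33 + 3·18 + 5·110 = 571
Option 2 (A + 27, E := 178):
  A = 42 + 27 = 69
  E = 178
  P = -33 + 3·69 + 5·178 = 1064
Option 3 (E − 9):
  A = 42
  E = 110 − 9 = 101
  P = -33 + 3·42 + 5·101 = 598
Comparing — Option 1: P=571, Option 2: P=1064, Option 3: P=598. Highest is 1064 (Option 2).

1064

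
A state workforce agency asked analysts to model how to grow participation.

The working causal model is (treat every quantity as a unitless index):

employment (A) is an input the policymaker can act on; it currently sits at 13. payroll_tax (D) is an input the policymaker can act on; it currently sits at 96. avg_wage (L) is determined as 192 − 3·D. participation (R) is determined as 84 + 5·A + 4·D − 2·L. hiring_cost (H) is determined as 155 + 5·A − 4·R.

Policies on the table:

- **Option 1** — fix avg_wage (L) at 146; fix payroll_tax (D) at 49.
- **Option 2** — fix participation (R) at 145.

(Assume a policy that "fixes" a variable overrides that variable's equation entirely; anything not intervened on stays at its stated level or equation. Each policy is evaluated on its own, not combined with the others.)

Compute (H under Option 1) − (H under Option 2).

Option 1 (L := 146, D := 49):
  A = 13
  D = 49
  L = 146
  R = 84 + 5·13 + 4·49 − 2·146 = 53
  H = 155 + 5·13 − 4·53 = 8
Option 2 (R := 145):
  A = 13
  D = 96
  L = 192 − 3·96 = -96
  R = 145
  H = 155 + 5·13 − 4·145 = -360
H: 8 − (-360) = 368

368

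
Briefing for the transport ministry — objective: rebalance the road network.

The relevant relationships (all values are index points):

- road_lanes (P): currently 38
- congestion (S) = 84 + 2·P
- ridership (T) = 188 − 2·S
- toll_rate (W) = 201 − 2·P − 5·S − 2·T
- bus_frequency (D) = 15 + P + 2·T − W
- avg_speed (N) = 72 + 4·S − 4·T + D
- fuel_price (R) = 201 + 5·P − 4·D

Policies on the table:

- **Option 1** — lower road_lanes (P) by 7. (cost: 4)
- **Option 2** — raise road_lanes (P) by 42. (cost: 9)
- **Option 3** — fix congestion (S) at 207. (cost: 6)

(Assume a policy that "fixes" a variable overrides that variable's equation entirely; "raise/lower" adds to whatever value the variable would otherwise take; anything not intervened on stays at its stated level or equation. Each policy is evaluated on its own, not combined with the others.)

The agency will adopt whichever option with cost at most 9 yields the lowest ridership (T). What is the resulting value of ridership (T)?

Option 1 (P − 7):
  P = 38 − 7 = 31
  S = 84 + 2·31 = 146
  T = 188 − 2·146 = -104
Option 2 (P + 42):
  P = 38 + 42 = 80
  S = 84 + 2·80 = 244
  T = 188 − 2·244 = -300
Option 3 (S := 207):
  P = 38
  S = 207
  T = 188 − 2·207 = -226
Comparing — Option 1: T=-104, Option 2: T=-300, Option 3: T=-226. Lowest is -300 (Option 2).

-300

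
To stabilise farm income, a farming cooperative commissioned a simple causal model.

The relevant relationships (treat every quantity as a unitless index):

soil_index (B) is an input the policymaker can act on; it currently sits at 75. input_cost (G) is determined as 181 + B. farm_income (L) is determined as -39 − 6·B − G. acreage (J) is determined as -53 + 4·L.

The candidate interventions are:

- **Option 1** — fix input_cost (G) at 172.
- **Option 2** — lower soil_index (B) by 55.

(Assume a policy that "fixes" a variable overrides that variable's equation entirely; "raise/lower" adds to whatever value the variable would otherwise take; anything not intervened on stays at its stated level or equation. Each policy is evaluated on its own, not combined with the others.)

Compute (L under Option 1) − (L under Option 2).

Option 1 (G := 172):
  B = 75
  G = 172
  L = -39 − 6·75 − 172 = -661
Option 2 (B − 55):
  B = 75 − 55 = 20
  G = 181 + 20 = 201
  L = -39 − 6·20 − 201 = -360
L: -661 − (-360) = -301

-301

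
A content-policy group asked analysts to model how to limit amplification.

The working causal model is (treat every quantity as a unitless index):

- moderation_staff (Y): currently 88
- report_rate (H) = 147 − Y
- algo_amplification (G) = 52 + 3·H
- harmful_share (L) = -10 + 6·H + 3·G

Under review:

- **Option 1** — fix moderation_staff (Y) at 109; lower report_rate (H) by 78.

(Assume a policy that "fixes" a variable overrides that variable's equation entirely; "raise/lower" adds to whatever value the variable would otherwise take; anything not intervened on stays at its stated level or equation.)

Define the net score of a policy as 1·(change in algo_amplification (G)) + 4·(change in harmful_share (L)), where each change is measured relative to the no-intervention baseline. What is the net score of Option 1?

Baseline:
  Y = 88
  H = 147 − 88 = 59
  G = 52 + 3·59 = 229
  L = -10 + 6·59 + 3·229 = 1031
Option 1 (Y := 109, H − 78):
  Y = 109
  H = 147 − 109 (−78 from intervention) = -40
  G = 52 + 3·(-40) = -68
  L = -10 + 6·(-40) + 3·(-68) = -454
ΔG = -68 − 229 = -297; ΔL = -454 − 1031 = -1485
Score = 1·(-297) + 4·(-1485) = -6237

-6237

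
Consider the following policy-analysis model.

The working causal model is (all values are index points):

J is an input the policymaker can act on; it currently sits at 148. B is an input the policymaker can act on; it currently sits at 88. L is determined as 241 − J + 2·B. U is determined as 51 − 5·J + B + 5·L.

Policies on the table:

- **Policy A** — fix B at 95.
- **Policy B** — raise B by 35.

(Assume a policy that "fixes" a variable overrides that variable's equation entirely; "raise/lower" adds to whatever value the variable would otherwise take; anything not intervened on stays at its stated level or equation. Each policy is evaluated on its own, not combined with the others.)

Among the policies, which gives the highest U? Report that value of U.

Policy A (B := 95):
  J = 148
  B = 95
  L = 241 − 148 + 2·95 = 283
  U = 51 − 5·148 + 95 + 5·283 = 821
Policy B (B + 35):
  J = 148
  B = 88 + 35 = 123
  L = 241 − 148 + 2·123 = 339
  U = 51 − 5·148 + 123 + 5·339 = 1129
Comparing — Policy A: U=821, Policy B: U=1129. Highest is 1129 (Policy B).

1129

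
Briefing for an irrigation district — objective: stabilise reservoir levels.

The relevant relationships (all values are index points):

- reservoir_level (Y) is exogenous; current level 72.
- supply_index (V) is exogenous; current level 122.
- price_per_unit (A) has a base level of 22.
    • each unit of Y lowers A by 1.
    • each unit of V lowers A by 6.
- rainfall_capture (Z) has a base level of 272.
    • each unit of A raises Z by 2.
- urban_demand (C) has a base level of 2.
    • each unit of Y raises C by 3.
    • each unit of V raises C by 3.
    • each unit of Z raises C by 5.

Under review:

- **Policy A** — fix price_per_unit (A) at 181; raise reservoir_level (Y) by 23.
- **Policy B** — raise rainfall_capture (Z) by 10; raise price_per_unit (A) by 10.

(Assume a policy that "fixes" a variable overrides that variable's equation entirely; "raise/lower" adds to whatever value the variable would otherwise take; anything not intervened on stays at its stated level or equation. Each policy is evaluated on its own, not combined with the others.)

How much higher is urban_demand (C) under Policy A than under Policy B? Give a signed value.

Policy A (A := 181, Y + 23):
  Y = 72 + 23 = 95
  V = 122
  A = 181
  Z = 272 + 2·181 = 634
  C = 2 + 3·95 + 3·122 + 5·634 = 3823
Policy B (Z + 10, A + 10):
  Y = 72
  V = 122
  A = 22 − 72 − 6·122 (+10 from intervention) = -772
  Z = 272 + 2·(-772) (+10 from intervention) = -1262
  C = 2 + 3·72 + 3·122 + 5·(-1262) = -5726
C: 3823 − (-5726) = 9549

9549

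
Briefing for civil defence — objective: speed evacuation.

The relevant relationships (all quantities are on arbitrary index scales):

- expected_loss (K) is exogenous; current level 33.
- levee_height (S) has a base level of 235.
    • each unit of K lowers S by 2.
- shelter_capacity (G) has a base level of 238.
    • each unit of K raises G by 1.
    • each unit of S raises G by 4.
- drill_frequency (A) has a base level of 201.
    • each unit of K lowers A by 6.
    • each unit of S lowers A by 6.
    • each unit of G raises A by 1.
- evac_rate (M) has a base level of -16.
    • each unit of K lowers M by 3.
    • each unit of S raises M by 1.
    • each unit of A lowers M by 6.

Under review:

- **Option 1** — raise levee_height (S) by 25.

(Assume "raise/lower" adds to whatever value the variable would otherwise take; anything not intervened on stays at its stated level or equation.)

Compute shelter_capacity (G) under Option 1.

Option 1 (S + 25):
  K = 33
  S = 235 − 2·33 (+25 from intervention) = 194
  G = 238 + 33 + 4·194 = 1047

1047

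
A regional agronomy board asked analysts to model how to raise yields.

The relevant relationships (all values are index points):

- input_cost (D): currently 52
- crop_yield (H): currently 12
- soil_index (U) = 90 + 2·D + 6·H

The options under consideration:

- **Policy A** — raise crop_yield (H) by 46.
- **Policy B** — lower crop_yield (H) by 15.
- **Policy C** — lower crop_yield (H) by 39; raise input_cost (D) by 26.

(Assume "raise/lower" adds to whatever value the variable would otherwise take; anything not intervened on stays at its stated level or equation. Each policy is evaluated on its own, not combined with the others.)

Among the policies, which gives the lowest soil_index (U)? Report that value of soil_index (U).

Policy A (H + 46):
  D = 52
  H = 12 + 46 = 58
  U = 90 + 2·52 + 6·58 = 542
Policy B (H − 15):
  D = 52
  H = 12 − 15 = -3
  U = 90 + 2·52 + 6·(-3) = 176
Policy C (H − 39, D + 26):
  D = 52 + 26 = 78
  H = 12 − 39 = -27
  U = 90 + 2·78 + 6·(-27) = 84
Comparing — Policy A: U=542, Policy B: U=176, Policy C: U=84. Lowest is 84 (Policy C).

84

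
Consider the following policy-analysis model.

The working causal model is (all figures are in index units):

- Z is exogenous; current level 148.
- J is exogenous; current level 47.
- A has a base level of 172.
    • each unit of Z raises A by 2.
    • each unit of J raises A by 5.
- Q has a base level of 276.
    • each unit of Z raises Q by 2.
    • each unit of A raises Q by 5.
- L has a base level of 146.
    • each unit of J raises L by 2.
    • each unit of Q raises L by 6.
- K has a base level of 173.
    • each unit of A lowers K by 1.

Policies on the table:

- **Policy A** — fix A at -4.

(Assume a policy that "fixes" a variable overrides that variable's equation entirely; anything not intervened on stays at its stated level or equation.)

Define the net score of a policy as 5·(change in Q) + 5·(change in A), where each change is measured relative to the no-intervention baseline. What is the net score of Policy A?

Baseline:
  Z = 148
  J = 47
  A = 172 + 2·148 + 5·47 = 703
  Q = 276 + 2·148 + 5·703 = 4087
Policy A (A := -4):
  Z = 148
  J = 47
  A = -4
  Q = 276 + 2·148 + 5·(-4) = 552
ΔQ = 552 − 4087 = -3535; ΔA = -4 − 703 = -707
Score = 5·(-3535) + 5·(-707) = -21210

-21210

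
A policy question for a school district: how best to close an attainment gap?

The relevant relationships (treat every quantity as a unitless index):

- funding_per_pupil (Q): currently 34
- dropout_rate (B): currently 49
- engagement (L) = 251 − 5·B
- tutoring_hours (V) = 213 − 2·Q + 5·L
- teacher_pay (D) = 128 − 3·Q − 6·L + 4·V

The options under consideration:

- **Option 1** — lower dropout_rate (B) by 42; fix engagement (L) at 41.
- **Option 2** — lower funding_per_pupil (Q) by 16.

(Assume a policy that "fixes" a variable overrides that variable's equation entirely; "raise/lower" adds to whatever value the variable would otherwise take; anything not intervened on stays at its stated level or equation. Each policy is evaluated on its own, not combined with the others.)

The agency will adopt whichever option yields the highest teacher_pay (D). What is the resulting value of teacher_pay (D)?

Option 1 (B − 42, L := 41):
  Q = 34
  B = 49 − 42 = 7
  L = 41
  V = 213 − 2·34 + 5·41 = 350
  D = 128 − 3·34 − 6·41 + 4·350 = 1180
Option 2 (Q − 16):
  Q = 34 − 16 = 18
  B = 49
  L = 251 − 5·49 = 6
  V = 213 − 2·18 + 5·6 = 207
  D = 128 − 3·18 − 6·6 + 4·207 = 866
Comparing — Option 1: D=1180, Option 2: D=866. Highest is 1180 (Option 1).

1180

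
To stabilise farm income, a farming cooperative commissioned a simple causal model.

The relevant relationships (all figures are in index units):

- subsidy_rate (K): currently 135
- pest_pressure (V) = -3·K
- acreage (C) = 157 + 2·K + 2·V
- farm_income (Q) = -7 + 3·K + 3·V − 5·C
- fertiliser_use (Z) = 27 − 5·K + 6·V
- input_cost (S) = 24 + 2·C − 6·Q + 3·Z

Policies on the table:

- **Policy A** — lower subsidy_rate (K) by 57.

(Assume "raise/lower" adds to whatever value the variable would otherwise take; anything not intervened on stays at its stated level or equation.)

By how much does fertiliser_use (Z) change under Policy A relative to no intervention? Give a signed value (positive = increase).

1311

Baseline:
  K = 135
  V = 0 − 3·135 = -405
  Z = 27 − 5·135 + 6·(-405) = -3078
Policy A (K − 57):
  K = 135 − 57 = 78
  V = 0 − 3·78 = -234
  Z = 27 − 5·78 + 6·(-234) = -1767
Change in Z: -1767 − (-3078) = 1311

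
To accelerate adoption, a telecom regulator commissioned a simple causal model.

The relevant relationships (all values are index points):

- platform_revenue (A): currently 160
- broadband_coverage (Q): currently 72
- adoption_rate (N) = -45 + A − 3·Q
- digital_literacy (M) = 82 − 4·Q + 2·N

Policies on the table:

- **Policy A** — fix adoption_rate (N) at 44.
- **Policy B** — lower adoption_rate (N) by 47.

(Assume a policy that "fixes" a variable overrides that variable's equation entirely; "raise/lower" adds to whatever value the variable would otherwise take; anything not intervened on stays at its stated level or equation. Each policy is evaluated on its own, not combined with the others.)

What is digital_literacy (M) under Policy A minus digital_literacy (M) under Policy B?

384

Policy A (N := 44):
  A = 160
  Q = 72
  N = 44
  M = 82 − 4·72 + 2·44 = -118
Policy B (N − 47):
  A = 160
  Q = 72
  N = -45 + 160 − 3·72 (−47 from intervention) = -148
  M = 82 − 4·72 + 2·(-148) = -502
M: -118 − (-502) = 384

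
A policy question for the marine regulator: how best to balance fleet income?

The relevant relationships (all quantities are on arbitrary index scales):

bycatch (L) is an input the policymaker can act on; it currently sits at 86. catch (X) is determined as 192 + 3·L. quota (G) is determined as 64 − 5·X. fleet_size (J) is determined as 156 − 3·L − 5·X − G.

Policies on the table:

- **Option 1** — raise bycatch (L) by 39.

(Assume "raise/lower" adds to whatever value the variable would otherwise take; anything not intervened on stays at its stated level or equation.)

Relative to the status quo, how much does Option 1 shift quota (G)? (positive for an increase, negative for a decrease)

-585

Baseline:
  L = 86
  X = 192 + 3·86 = 450
  G = 64 − 5·450 = -2186
Option 1 (L + 39):
  L = 86 + 39 = 125
  X = 192 + 3·125 = 567
  G = 64 − 5·567 = -2771
Change in G: -2771 − (-2186) = -585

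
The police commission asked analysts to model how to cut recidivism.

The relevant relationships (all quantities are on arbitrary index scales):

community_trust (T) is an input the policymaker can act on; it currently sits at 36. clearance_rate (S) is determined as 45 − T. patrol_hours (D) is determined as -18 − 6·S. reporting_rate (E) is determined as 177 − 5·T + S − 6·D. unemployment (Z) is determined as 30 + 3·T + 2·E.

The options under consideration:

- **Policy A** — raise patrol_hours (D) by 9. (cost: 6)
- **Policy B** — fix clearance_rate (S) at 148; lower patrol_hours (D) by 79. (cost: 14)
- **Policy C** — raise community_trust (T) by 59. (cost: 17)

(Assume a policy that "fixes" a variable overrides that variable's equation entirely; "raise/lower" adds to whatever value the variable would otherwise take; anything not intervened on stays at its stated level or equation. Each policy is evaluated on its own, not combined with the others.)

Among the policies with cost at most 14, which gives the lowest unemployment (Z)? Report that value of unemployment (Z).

906

Policy A (D + 9):
  T = 36
  S = 45 − 36 = 9
  D = -18 − 6·9 (+9 from intervention) = -63
  E = 177 − 5·36 + 9 − 6·(-63) = 384
  Z = 30 + 3·36 + 2·384 = 906
Policy B (S := 148, D − 79):
  T = 36
  S = 148
  D = -18 − 6·148 (−79 from intervention) = -985
  E = 177 − 5·36 + 148 − 6·(-985) = 6055
  Z = 30 + 3·36 + 2·6055 = 12248
Comparing — Policy A: Z=906, Policy B: Z=12248. Lowest is 906 (Policy A).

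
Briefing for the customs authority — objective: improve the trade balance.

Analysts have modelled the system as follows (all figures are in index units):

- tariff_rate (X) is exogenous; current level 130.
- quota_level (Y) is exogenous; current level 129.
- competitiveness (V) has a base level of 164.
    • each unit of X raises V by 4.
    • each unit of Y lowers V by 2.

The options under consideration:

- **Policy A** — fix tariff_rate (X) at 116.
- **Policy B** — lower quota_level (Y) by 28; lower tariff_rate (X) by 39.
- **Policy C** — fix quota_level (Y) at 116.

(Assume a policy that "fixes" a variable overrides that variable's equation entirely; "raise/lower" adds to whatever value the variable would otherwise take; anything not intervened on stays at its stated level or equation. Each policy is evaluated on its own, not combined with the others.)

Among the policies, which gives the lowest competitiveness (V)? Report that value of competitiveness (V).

Policy A (X := 116):
  X = 116
  Y = 129
  V = 164 + 4·116 − 2·129 = 370
Policy B (Y − 28, X − 39):
  X = 130 − 39 = 91
  Y = 129 − 28 = 101
  V = 164 + 4·91 − 2·101 = 326
Policy C (Y := 116):
  X = 130
  Y = 116
  V = 164 + 4·130 − 2·116 = 452
Comparing — Policy A: V=370, Policy B: V=326, Policy C: V=452. Lowest is 326 (Policy B).

326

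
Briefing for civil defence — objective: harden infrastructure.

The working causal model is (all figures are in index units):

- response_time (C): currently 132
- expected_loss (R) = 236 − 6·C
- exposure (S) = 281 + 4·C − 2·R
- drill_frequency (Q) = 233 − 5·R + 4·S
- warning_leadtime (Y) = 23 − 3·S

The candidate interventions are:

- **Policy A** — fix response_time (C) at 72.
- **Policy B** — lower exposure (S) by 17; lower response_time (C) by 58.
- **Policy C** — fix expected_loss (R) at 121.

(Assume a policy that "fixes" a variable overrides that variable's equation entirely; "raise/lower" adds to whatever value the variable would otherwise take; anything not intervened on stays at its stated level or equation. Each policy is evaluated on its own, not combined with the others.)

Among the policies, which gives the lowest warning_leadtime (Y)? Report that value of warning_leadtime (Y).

-2905

Policy A (C := 72):
  C = 72
  R = 236 − 6·72 = -196
  S = 281 + 4·72 − 2·(-196) = 961
  Y = 23 − 3·961 = -2860
Policy B (S − 17, C − 58):
  C = 132 − 58 = 74
  R = 236 − 6·74 = -208
  S = 281 + 4·74 − 2·(-208) (−17 from intervention) = 976
  Y = 23 − 3·976 = -2905
Policy C (R := 121):
  C = 132
  R = 121
  S = 281 + 4·132 − 2·121 = 567
  Y = 23 − 3·567 = -1678
Comparing — Policy A: Y=-2860, Policy B: Y=-2905, Policy C: Y=-1678. Lowest is -2905 (Policy B).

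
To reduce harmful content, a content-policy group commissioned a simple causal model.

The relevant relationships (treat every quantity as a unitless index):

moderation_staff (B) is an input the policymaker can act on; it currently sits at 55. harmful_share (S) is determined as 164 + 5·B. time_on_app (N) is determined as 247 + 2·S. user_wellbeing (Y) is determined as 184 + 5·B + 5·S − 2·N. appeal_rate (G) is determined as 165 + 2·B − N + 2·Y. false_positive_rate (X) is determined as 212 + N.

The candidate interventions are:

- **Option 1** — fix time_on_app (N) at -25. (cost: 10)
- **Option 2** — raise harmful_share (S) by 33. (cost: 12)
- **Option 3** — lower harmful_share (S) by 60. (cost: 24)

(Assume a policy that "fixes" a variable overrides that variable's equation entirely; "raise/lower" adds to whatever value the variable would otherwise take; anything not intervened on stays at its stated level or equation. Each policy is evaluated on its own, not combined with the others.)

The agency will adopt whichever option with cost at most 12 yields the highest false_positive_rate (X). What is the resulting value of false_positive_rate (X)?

1403

Option 1 (N := -25):
  B = 55
  S = 164 + 5·55 = 439
  N = -25
  X = 212 + (-25) = 187
Option 2 (S + 33):
  B = 55
  S = 164 + 5·55 (+33 from intervention) = 472
  N = 247 + 2·472 = 1191
  X = 212 + 1191 = 1403
Comparing — Option 1: X=187, Option 2: X=1403. Highest is 1403 (Option 2).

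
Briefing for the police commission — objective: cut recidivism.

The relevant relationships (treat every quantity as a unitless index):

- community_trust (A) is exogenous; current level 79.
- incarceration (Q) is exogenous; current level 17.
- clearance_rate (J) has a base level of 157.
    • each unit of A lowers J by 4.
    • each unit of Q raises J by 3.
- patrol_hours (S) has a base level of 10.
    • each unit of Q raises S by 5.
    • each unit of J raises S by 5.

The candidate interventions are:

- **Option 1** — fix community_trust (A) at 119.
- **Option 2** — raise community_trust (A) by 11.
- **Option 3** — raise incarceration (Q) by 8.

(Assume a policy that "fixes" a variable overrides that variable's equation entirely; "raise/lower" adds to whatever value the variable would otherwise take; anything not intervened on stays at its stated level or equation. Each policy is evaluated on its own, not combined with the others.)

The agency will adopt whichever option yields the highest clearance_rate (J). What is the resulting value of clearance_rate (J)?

-84

Option 1 (A := 119):
  A = 119
  Q = 17
  J = 157 − 4·119 + 3·17 = -268
Option 2 (A + 11):
  A = 79 + 11 = 90
  Q = 17
  J = 157 − 4·90 + 3·17 = -152
Option 3 (Q + 8):
  A = 79
  Q = 17 + 8 = 25
  J = 157 − 4·79 + 3·25 = -84
Comparing — Option 1: J=-268, Option 2: J=-152, Option 3: J=-84. Highest is -84 (Option 3).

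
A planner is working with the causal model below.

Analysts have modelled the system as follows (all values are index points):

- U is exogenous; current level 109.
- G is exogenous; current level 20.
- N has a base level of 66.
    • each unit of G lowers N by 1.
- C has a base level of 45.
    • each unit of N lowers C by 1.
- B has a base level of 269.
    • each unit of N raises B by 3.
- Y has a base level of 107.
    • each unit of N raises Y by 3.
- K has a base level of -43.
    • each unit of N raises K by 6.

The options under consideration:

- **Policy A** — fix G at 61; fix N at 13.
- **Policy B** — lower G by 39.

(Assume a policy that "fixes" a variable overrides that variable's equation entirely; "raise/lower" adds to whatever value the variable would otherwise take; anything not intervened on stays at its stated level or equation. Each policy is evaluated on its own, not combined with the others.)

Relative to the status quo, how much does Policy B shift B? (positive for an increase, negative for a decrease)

Baseline:
  G = 20
  N = 66 − 20 = 46
  B = 269 + 3·46 = 407
Policy B (G − 39):
  G = 20 − 39 = -19
  N = 66 − (-19) = 85
  B = 269 + 3·85 = 524
Change in B: 524 − 407 = 117

117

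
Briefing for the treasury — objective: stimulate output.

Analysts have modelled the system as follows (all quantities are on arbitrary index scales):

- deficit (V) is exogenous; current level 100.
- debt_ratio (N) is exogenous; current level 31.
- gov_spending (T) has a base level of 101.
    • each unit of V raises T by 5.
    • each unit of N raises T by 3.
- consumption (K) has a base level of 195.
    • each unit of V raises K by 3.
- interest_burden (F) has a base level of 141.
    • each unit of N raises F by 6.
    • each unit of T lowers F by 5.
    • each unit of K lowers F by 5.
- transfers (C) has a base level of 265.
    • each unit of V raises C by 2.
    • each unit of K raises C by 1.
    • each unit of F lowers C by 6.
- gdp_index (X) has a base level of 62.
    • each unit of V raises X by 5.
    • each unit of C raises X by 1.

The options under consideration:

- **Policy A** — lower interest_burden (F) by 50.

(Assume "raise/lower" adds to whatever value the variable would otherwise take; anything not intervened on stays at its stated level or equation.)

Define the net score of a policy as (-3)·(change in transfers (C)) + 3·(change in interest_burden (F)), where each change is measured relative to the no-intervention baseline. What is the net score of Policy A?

-1050

Baseline:
  V = 100
  N = 31
  T = 101 + 5·100 + 3·31 = 694
  K = 195 + 3·100 = 495
  F = 141 + 6·31 − 5·694 − 5·495 = -5618
  C = 265 + 2·100 + 495 − 6·(-5618) = 34668
Policy A (F − 50):
  V = 100
  N = 31
  T = 101 + 5·100 + 3·31 = 694
  K = 195 + 3·100 = 495
  F = 141 + 6·31 − 5·694 − 5·495 (−50 from intervention) = -5668
  C = 265 + 2·100 + 495 − 6·(-5668) = 34968
ΔC = 34968 − 34668 = 300; ΔF = -5668 − (-5618) = -50
Score = (-3)·300 + 3·(-50) = -1050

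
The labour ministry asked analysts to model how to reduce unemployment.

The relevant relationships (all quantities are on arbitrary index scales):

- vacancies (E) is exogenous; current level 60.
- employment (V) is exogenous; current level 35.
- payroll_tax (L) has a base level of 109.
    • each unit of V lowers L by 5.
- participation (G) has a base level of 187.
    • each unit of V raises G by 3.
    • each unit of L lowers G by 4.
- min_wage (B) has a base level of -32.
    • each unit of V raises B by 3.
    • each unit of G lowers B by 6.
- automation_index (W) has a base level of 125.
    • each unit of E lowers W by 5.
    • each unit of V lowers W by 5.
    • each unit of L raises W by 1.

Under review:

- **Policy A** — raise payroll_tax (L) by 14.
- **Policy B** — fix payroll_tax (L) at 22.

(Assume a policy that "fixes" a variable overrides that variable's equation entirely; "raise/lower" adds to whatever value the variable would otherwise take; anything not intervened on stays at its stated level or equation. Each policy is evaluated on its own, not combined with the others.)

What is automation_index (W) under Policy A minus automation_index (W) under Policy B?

-74

Policy A (L + 14):
  E = 60
  V = 35
  L = 109 − 5·35 (+14 from intervention) = -52
  W = 125 − 5·60 − 5·35 + (-52) = -402
Policy B (L := 22):
  E = 60
  V = 35
  L = 22
  W = 125 − 5·60 − 5·35 + 22 = -328
W: -402 − (-328) = -74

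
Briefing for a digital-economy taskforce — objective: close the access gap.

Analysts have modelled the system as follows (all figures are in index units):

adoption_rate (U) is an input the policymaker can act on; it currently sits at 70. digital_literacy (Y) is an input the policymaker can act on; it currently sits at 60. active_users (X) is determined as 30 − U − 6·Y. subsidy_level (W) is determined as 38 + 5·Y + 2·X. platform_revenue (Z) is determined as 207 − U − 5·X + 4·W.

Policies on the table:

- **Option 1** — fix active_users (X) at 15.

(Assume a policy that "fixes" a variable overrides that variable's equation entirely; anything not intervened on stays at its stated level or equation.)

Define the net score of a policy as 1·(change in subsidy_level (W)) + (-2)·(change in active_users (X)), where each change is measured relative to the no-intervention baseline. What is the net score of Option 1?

Baseline:
  U = 70
  Y = 60
  X = 30 − 70 − 6·60 = -400
  W = 38 + 5·60 + 2·(-400) = -462
Option 1 (X := 15):
  U = 70
  Y = 60
  X = 15
  W = 38 + 5·60 + 2·15 = 368
ΔW = 368 − (-462) = 830; ΔX = 15 − (-400) = 415
Score = 1·830 + (-2)·415 = 0

0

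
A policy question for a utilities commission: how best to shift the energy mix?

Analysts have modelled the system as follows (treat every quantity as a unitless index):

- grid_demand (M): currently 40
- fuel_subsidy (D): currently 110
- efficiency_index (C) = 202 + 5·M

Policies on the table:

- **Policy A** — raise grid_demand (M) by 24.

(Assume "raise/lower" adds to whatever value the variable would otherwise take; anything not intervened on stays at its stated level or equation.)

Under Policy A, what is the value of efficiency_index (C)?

522

Policy A (M + 24):
  M = 40 + 24 = 64
  C = 202 + 5·64 = 522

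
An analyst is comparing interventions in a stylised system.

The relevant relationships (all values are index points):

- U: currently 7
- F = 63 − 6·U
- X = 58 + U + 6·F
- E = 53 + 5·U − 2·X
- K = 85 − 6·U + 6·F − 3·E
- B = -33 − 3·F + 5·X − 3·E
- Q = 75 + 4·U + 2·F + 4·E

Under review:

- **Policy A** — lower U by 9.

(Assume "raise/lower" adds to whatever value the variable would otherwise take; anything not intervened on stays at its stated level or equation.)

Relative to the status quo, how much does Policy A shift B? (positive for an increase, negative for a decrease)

Baseline:
  U = 7
  F = 63 − 6·7 = 21
  X = 58 + 7 + 6·21 = 191
  E = 53 + 5·7 − 2·191 = -294
  B = -33 − 3·21 + 5·191 − 3·(-294) = 1741
Policy A (U − 9):
  U = 7 − 9 = -2
  F = 63 − 6·(-2) = 75
  X = 58 + (-2) + 6·75 = 506
  E = 53 + 5·(-2) − 2·506 = -969
  B = -33 − 3·75 + 5·506 − 3·(-969) = 5179
Change in B: 5179 − 1741 = 3438

3438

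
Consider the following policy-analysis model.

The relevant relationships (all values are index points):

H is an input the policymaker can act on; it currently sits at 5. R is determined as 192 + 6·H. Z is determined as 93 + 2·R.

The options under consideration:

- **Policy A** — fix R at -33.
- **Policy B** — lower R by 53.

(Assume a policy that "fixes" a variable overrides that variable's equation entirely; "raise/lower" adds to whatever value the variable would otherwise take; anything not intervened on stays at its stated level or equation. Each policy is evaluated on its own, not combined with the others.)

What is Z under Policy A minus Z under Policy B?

Policy A (R := -33):
  H = 5
  R = -33
  Z = 93 + 2·(-33) = 27
Policy B (R − 53):
  H = 5
  R = 192 + 6·5 (−53 from intervention) = 169
  Z = 93 + 2·169 = 431
Z: 27 − 431 = -404

-404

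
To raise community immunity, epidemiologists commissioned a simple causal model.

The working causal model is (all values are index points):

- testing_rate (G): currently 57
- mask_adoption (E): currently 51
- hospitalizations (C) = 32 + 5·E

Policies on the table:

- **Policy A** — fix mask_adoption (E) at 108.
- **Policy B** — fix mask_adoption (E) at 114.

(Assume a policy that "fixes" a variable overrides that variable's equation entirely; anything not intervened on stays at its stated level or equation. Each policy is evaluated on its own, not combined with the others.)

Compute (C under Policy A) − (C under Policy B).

Policy A (E := 108):
  E = 108
  C = 32 + 5·108 = 572
Policy B (E := 114):
  E = 114
  C = 32 + 5·114 = 602
C: 572 − 602 = -30

-30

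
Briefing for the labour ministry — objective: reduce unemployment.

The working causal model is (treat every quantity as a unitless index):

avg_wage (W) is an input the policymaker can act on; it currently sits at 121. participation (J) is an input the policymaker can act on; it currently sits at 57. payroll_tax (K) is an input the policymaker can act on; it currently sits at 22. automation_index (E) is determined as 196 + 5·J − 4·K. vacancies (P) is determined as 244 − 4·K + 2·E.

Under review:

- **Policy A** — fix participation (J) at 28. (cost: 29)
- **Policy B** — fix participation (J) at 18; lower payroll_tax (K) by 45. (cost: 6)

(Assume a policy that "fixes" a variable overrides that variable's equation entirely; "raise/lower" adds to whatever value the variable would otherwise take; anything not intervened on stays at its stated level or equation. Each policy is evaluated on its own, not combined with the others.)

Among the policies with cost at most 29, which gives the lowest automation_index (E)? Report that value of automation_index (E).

248

Policy A (J := 28):
  J = 28
  K = 22
  E = 196 + 5·28 − 4·22 = 248
Policy B (J := 18, K − 45):
  J = 18
  K = 22 − 45 = -23
  E = 196 + 5·18 − 4·(-23) = 378
Comparing — Policy A: E=248, Policy B: E=378. Lowest is 248 (Policy A).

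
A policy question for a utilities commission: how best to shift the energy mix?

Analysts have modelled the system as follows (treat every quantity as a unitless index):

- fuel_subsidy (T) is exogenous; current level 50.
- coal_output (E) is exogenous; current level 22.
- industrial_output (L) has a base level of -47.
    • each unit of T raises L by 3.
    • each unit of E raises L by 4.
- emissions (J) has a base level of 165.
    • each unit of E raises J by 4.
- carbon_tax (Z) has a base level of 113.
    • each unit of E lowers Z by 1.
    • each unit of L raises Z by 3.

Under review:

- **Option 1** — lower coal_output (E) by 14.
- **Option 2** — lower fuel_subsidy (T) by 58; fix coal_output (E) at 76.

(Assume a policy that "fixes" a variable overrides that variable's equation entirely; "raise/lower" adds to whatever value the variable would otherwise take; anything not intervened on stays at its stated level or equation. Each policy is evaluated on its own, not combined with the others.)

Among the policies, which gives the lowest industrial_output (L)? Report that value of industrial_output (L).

135

Option 1 (E − 14):
  T = 50
  E = 22 − 14 = 8
  L = -47 + 3·50 + 4·8 = 135
Option 2 (T − 58, E := 76):
  T = 50 − 58 = -8
  E = 76
  L = -47 + 3·(-8) + 4·76 = 233
Comparing — Option 1: L=135, Option 2: L=233. Lowest is 135 (Option 1).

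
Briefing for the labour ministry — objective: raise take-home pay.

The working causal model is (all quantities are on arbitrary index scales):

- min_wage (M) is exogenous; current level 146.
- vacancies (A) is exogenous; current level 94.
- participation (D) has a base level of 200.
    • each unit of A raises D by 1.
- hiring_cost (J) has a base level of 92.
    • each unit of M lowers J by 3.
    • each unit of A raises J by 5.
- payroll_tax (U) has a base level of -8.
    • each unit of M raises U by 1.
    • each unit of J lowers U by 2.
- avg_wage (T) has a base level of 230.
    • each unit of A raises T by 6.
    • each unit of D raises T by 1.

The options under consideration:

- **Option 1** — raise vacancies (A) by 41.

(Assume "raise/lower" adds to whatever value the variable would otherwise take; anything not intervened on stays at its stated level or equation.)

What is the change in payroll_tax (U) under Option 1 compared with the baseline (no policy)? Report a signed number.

Baseline:
  M = 146
  A = 94
  J = 92 − 3·146 + 5·94 = 124
  U = -8 + 146 − 2·124 = -110
Option 1 (A + 41):
  M = 146
  A = 94 + 41 = 135
  J = 92 − 3·146 + 5·135 = 329
  U = -8 + 146 − 2·329 = -520
Change in U: -520 − (-110) = -410

-410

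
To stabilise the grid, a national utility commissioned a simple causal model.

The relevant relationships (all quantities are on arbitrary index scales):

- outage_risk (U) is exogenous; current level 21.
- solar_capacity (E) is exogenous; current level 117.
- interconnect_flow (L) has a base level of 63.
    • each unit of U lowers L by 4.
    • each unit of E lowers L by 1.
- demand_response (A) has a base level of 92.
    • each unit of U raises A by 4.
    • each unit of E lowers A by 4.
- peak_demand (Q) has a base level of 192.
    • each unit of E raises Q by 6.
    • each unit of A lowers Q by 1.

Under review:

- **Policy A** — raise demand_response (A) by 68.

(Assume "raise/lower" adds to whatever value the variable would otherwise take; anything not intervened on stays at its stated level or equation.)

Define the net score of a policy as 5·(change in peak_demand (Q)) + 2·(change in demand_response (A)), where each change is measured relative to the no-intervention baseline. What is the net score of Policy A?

-204

Baseline:
  U = 21
  E = 117
  A = 92 + 4·21 − 4·117 = -292
  Q = 192 + 6·117 − (-292) = 1186
Policy A (A + 68):
  U = 21
  E = 117
  A = 92 + 4·21 − 4·117 (+68 from intervention) = -224
  Q = 192 + 6·117 − (-224) = 1118
ΔQ = 1118 − 1186 = -68; ΔA = -224 − (-292) = 68
Score = 5·(-68) + 2·68 = -204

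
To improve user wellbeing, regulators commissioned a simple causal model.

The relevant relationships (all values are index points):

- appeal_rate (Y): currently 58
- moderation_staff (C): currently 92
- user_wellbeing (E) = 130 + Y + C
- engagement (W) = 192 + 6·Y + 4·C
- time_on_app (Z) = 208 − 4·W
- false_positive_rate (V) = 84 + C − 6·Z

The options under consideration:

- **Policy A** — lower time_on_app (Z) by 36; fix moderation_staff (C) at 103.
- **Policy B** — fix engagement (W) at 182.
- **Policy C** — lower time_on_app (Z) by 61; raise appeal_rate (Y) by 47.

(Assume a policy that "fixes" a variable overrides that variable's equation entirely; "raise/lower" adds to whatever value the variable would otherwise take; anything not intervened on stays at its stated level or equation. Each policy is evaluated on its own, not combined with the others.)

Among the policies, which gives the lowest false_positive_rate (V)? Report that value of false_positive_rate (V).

3296

Policy A (Z − 36, C := 103):
  Y = 58
  C = 103
  W = 192 + 6·58 + 4·103 = 952
  Z = 208 − 4·952 (−36 from intervention) = -3636
  V = 84 + 103 − 6·(-3636) = 22003
Policy B (W := 182):
  Y = 58
  C = 92
  W = 182
  Z = 208 − 4·182 = -520
  V = 84 + 92 − 6·(-520) = 3296
Policy C (Z − 61, Y + 47):
  Y = 58 + 47 = 105
  C = 92
  W = 192 + 6·105 + 4·92 = 1190
  Z = 208 − 4·1190 (−61 from intervention) = -4613
  V = 84 + 92 − 6·(-4613) = 27854
Comparing — Policy A: V=22003, Policy B: V=3296, Policy C: V=27854. Lowest is 3296 (Policy B).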